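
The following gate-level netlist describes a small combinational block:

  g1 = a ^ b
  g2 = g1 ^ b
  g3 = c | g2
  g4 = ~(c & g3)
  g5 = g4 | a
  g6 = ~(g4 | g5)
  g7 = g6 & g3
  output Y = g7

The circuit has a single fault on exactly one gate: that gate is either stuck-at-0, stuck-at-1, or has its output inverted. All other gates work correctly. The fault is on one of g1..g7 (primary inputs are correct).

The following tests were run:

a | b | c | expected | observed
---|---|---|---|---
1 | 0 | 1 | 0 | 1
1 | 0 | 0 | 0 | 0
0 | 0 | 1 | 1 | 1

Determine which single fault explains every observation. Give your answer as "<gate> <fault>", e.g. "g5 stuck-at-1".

g5 stuck-at-0

Fault-free values for test 1 (a=1, b=0, c=1): g1=1, g2=1, g3=1, g4=0, g5=1, g6=0, g7=0, giving Y=0. Observed 1.
Test 1: faults giving observed 1 are {g5 stuck-at-0, g5 inverted output, g6 stuck-at-1, g6 inverted output, g7 stuck-at-1, g7 inverted output}.
Test 2 (a=1, b=0, c=0): fault-free g1=1, g2=1, g3=1, g4=1, g5=1, g6=0, g7=0 → 0; observed 0. Eliminates g6 stuck-at-1, g6 inverted output, g7 stuck-at-1, g7 inverted output.
Test 3 (a=0, b=0, c=1): fault-free g1=0, g2=0, g3=1, g4=0, g5=0, g6=1, g7=1 → 1; observed 1. Eliminates g5 inverted output.
Only g5 stuck-at-0 is consistent with every test.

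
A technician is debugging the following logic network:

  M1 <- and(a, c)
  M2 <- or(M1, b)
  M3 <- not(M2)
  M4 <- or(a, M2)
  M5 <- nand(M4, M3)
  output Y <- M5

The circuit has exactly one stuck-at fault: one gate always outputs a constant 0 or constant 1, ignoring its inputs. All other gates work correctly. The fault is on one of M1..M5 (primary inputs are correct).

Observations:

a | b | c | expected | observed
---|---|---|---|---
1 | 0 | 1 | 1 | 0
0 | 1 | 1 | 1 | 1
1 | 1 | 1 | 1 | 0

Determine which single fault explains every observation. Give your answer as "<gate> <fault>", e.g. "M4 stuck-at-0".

M2 stuck-at-0

Fault-free values for test 1 (a=1, b=0, c=1): M1=1, M2=1, M3=0, M4=1, M5=1, giving Y=1. Observed 0.
Test 1: faults giving observed 0 are {M1 stuck-at-0, M2 stuck-at-0, M3 stuck-at-1, M5 stuck-at-0}.
Test 2 (a=0, b=1, c=1): fault-free M1=0, M2=1, M3=0, M4=1, M5=1 → 1; observed 1. Eliminates M3 stuck-at-1, M5 stuck-at-0.
Test 3 (a=1, b=1, c=1): fault-free M1=1, M2=1, M3=0, M4=1, M5=1 → 1; observed 0. Eliminates M1 stuck-at-0.
Only M2 stuck-at-0 is consistent with every test.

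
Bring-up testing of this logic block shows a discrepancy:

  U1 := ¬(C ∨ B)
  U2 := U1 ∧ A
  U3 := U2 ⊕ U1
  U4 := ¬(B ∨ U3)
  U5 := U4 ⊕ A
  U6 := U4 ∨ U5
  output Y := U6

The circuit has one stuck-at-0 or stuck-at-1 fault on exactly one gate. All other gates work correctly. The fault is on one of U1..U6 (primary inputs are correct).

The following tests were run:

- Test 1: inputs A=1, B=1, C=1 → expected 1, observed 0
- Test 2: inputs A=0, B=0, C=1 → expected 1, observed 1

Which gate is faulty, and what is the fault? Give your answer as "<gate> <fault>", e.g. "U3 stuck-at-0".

U5 stuck-at-0

Fault-free values for test 1 (A=1, B=1, C=1): U1=0, U2=0, U3=0, U4=0, U5=1, U6=1, giving Y=1. Observed 0.
Test 1: faults giving observed 0 are {U5 stuck-at-0, U6 stuck-at-0}.
Test 2 (A=0, B=0, C=1): fault-free U1=0, U2=0, U3=0, U4=1, U5=1, U6=1 → 1; observed 1. Eliminates U6 stuck-at-0.
Only U5 stuck-at-0 is consistent with every test.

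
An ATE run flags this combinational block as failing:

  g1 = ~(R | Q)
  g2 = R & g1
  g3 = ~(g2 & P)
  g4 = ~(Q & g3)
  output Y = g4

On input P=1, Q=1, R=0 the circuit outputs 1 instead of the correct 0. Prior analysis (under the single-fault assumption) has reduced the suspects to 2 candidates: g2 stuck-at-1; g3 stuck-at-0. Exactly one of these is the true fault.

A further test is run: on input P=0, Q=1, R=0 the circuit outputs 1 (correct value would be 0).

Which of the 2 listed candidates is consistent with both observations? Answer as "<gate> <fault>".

g3 stuck-at-0

Evaluate each candidate on input P=0, Q=1, R=0:
  g2 stuck-at-1: g1=0, g2=1 [stuck-at-1], g3=1, g4=0 → 0 — eliminated
  g3 stuck-at-0: g1=0, g2=0, g3=0 [stuck-at-0], g4=1 → 1 — matches
Only g3 stuck-at-0 reproduces the observed 1.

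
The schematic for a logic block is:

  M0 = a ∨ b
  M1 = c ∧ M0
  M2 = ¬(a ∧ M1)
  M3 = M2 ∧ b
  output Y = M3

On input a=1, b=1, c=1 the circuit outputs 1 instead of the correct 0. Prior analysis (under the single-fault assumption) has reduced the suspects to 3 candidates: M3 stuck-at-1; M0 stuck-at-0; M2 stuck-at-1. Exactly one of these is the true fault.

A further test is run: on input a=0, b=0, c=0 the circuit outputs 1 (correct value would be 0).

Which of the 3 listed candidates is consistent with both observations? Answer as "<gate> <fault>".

M3 stuck-at-1

Evaluate each candidate on input a=0, b=0, c=0:
  M3 stuck-at-1: M0=0, M1=0, M2=1, M3=1 [stuck-at-1] → 1 — matches
  M0 stuck-at-0: M0=0 [stuck-at-0], M1=0, M2=1, M3=0 → 0 — eliminated
  M2 stuck-at-1: M0=0, M1=0, M2=1 [stuck-at-1], M3=0 → 0 — eliminated
Only M3 stuck-at-1 reproduces the observed 1.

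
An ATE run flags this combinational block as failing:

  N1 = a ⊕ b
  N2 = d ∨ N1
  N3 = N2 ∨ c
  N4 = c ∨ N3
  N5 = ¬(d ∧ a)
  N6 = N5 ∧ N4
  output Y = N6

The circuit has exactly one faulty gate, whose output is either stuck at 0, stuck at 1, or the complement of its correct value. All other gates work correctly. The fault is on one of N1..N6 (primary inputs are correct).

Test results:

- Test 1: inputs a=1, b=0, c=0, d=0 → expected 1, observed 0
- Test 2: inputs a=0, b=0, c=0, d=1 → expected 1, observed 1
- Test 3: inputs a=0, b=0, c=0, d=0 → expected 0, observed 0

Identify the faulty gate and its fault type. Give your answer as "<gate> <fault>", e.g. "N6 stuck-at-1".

Fault-free values for test 1 (a=1, b=0, c=0, d=0): N1=1, N2=1, N3=1, N4=1, N5=1, N6=1, giving Y=1. Observed 0.
Test 1: faults giving observed 0 are {N1 stuck-at-0, N1 inverted output, N2 stuck-at-0, N2 inverted output, N3 stuck-at-0, N3 inverted output, N4 stuck-at-0, N4 inverted output, N5 stuck-at-0, N5 inverted output, N6 stuck-at-0, N6 inverted output}.
Test 2 (a=0, b=0, c=0, d=1): fault-free N1=0, N2=1, N3=1, N4=1, N5=1, N6=1 → 1; observed 1. Eliminates N2 stuck-at-0, N2 inverted output, N3 stuck-at-0, N3 inverted output, N4 stuck-at-0, N4 inverted output, N5 stuck-at-0, N5 inverted output, N6 stuck-at-0, N6 inverted output.
Test 3 (a=0, b=0, c=0, d=0): fault-free N1=0, N2=0, N3=0, N4=0, N5=1, N6=0 → 0; observed 0. Eliminates N1 inverted output.
Only N1 stuck-at-0 is consistent with every test.

N1 stuck-at-0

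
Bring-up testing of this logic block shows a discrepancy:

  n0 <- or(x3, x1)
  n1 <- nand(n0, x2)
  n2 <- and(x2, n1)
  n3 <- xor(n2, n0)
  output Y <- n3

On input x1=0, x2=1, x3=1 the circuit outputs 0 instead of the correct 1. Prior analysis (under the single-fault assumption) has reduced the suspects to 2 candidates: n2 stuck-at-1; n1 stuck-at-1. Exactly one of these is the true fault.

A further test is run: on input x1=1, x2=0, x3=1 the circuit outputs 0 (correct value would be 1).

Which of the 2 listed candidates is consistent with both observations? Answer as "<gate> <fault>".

Evaluate each candidate on input x1=1, x2=0, x3=1:
  n2 stuck-at-1: n0=1, n1=1, n2=1 [stuck-at-1], n3=0 → 0 — matches
  n1 stuck-at-1: n0=1, n1=1 [stuck-at-1], n2=0, n3=1 → 1 — eliminated
Only n2 stuck-at-1 reproduces the observed 0.

n2 stuck-at-1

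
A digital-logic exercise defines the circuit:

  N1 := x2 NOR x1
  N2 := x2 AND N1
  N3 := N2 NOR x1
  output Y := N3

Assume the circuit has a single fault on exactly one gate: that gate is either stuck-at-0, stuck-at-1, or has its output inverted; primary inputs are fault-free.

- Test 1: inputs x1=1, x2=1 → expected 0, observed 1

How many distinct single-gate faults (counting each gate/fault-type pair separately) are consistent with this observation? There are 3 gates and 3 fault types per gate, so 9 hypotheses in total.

Fault-free: N1=0, N2=0, N3=0 → 0. Observed 1.
  N1 stuck-at-0: output 0 ✗
  N1 stuck-at-1: output 0 ✗
  N1 inverted output: output 0 ✗
  N2 stuck-at-0: output 0 ✗
  N2 stuck-at-1: output 0 ✗
  N2 inverted output: output 0 ✗
  N3 stuck-at-0: output 0 ✗
  N3 stuck-at-1: output 1 ✓
  N3 inverted output: output 1 ✓
Consistent faults: {N3 stuck-at-1, N3 inverted output} — 2 in all.

2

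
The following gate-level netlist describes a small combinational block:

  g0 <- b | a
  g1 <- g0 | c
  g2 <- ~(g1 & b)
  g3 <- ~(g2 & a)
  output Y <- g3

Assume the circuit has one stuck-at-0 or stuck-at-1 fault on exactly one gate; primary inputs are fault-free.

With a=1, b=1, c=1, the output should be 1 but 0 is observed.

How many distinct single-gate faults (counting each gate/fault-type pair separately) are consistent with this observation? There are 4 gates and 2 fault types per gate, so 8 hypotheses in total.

3

Fault-free: g0=1, g1=1, g2=0, g3=1 → 1. Observed 0.
  g0 stuck-at-0: output 1 ✗
  g0 stuck-at-1: output 1 ✗
  g1 stuck-at-0: output 0 ✓
  g1 stuck-at-1: output 1 ✗
  g2 stuck-at-0: output 1 ✗
  g2 stuck-at-1: output 0 ✓
  g3 stuck-at-0: output 0 ✓
  g3 stuck-at-1: output 1 ✗
Consistent faults: {g1 stuck-at-0, g2 stuck-at-1, g3 stuck-at-0} — 3 in all.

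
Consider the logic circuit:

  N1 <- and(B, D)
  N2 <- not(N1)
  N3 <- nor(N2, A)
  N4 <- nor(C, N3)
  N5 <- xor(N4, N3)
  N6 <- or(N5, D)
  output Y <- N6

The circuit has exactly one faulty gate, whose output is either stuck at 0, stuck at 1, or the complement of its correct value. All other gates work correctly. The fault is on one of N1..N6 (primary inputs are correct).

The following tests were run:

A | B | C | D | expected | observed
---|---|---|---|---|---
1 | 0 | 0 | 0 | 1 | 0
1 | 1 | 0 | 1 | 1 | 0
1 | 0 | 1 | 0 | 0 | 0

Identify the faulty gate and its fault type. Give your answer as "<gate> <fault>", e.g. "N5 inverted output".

N6 stuck-at-0

Fault-free values for test 1 (A=1, B=0, C=0, D=0): N1=0, N2=1, N3=0, N4=1, N5=1, N6=1, giving Y=1. Observed 0.
Test 1: faults giving observed 0 are {N4 stuck-at-0, N4 inverted output, N5 stuck-at-0, N5 inverted output, N6 stuck-at-0, N6 inverted output}.
Test 2 (A=1, B=1, C=0, D=1): fault-free N1=1, N2=0, N3=0, N4=1, N5=1, N6=1 → 1; observed 0. Eliminates N4 stuck-at-0, N4 inverted output, N5 stuck-at-0, N5 inverted output.
Test 3 (A=1, B=0, C=1, D=0): fault-free N1=0, N2=1, N3=0, N4=0, N5=0, N6=0 → 0; observed 0. Eliminates N6 inverted output.
Only N6 stuck-at-0 is consistent with every test.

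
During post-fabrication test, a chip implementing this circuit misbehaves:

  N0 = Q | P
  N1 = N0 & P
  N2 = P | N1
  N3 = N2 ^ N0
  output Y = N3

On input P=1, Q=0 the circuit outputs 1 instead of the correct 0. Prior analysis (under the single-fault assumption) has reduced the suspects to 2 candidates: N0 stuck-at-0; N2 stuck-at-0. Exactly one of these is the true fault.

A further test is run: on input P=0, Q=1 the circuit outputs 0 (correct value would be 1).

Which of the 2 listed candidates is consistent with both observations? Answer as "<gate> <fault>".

Evaluate each candidate on input P=0, Q=1:
  N0 stuck-at-0: N0=0 [stuck-at-0], N1=0, N2=0, N3=0 → 0 — matches
  N2 stuck-at-0: N0=1, N1=0, N2=0 [stuck-at-0], N3=1 → 1 — eliminated
Only N0 stuck-at-0 reproduces the observed 0.

N0 stuck-at-0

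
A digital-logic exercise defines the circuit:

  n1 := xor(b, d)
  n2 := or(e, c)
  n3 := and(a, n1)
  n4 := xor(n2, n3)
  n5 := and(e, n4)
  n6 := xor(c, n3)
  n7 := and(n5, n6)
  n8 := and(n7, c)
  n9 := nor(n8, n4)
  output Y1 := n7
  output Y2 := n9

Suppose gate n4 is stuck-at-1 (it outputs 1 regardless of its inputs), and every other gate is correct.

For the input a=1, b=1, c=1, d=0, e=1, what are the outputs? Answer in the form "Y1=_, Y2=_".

Propagate with n4 forced: n1=1, n2=1, n3=1, n4=1 [stuck-at-1], n5=1, n6=0, n7=0, n8=0, n9=0.
So the outputs are Y1=0, Y2=0. (Without the fault they would be Y1=0, Y2=1.)

Y1=0, Y2=0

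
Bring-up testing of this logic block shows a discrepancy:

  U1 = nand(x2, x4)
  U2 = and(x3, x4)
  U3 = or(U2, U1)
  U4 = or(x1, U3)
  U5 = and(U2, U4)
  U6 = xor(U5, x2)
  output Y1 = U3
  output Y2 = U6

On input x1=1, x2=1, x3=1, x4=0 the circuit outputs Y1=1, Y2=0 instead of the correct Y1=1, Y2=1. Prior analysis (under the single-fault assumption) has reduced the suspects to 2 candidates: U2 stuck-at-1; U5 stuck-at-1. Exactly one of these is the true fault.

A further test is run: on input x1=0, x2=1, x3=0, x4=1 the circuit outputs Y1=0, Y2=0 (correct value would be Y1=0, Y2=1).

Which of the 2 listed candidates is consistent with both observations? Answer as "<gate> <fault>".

U5 stuck-at-1

Evaluate each candidate on input x1=0, x2=1, x3=0, x4=1:
  U2 stuck-at-1: U1=0, U2=1 [stuck-at-1], U3=1, U4=1, U5=1, U6=0 → Y1=1, Y2=0 — eliminated
  U5 stuck-at-1: U1=0, U2=0, U3=0, U4=0, U5=1 [stuck-at-1], U6=0 → Y1=0, Y2=0 — matches
Only U5 stuck-at-1 reproduces the observed Y1=0, Y2=0.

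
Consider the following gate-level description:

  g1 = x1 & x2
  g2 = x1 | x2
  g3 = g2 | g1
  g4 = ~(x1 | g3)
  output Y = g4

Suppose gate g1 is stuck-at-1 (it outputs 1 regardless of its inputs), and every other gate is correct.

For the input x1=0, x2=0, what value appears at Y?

0

Propagate with g1 forced: g1=1 [stuck-at-1], g2=0, g3=1, g4=0.
So Y = 0. (Without the fault it would be 1.)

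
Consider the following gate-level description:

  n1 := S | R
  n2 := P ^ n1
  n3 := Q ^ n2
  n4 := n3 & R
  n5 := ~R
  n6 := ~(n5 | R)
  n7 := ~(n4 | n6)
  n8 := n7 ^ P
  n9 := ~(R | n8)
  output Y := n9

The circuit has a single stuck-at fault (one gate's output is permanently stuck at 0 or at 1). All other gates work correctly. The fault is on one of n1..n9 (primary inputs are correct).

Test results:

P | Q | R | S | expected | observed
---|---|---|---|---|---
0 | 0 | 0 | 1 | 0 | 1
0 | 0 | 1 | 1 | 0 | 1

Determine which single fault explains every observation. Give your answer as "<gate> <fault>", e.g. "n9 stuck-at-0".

n9 stuck-at-1

Fault-free values for test 1 (P=0, Q=0, R=0, S=1): n1=1, n2=1, n3=1, n4=0, n5=1, n6=0, n7=1, n8=1, n9=0, giving Y=0. Observed 1.
Test 1: faults giving observed 1 are {n4 stuck-at-1, n5 stuck-at-0, n6 stuck-at-1, n7 stuck-at-0, n8 stuck-at-0, n9 stuck-at-1}.
Test 2 (P=0, Q=0, R=1, S=1): fault-free n1=1, n2=1, n3=1, n4=1, n5=0, n6=0, n7=0, n8=0, n9=0 → 0; observed 1. Eliminates n4 stuck-at-1, n5 stuck-at-0, n6 stuck-at-1, n7 stuck-at-0, n8 stuck-at-0.
Only n9 stuck-at-1 is consistent with every test.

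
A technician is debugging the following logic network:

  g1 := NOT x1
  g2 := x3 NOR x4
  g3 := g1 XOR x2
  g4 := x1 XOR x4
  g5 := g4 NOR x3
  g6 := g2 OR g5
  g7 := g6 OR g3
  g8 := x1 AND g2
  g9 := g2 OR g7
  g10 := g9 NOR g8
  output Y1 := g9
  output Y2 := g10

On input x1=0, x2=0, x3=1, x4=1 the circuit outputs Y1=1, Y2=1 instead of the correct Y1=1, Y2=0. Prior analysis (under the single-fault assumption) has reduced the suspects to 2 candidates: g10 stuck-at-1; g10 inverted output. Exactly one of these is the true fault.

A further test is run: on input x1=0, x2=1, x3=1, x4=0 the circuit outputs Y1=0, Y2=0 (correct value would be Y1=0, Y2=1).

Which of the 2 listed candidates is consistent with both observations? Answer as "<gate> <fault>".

g10 inverted output

Evaluate each candidate on input x1=0, x2=1, x3=1, x4=0:
  g10 stuck-at-1: g1=1, g2=0, g3=0, g4=0, g5=0, g6=0, g7=0, g8=0, g9=0, g10=1 [stuck-at-1] → Y1=0, Y2=1 — eliminated
  g10 inverted output: g1=1, g2=0, g3=0, g4=0, g5=0, g6=0, g7=0, g8=0, g9=0, g10=0 [inverted output] → Y1=0, Y2=0 — matches
Only g10 inverted output reproduces the observed Y1=0, Y2=0.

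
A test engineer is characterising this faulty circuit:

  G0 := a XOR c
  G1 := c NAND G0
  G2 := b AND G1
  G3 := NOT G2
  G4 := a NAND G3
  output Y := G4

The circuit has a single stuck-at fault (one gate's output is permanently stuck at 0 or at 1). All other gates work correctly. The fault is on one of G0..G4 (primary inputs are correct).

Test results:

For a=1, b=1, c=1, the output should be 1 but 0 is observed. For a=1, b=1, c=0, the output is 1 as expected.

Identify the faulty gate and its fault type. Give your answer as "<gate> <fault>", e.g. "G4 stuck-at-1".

Fault-free values for test 1 (a=1, b=1, c=1): G0=0, G1=1, G2=1, G3=0, G4=1, giving Y=1. Observed 0.
Test 1: faults giving observed 0 are {G0 stuck-at-1, G1 stuck-at-0, G2 stuck-at-0, G3 stuck-at-1, G4 stuck-at-0}.
Test 2 (a=1, b=1, c=0): fault-free G0=1, G1=1, G2=1, G3=0, G4=1 → 1; observed 1. Eliminates G1 stuck-at-0, G2 stuck-at-0, G3 stuck-at-1, G4 stuck-at-0.
Only G0 stuck-at-1 is consistent with every test.

G0 stuck-at-1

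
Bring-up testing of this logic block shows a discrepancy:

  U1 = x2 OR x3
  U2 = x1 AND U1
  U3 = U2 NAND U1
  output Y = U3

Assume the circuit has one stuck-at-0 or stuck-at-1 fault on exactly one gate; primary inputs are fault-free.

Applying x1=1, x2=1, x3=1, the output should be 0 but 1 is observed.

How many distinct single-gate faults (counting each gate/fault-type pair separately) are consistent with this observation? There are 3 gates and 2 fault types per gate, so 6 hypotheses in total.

Fault-free: U1=1, U2=1, U3=0 → 0. Observed 1.
  U1 stuck-at-0: output 1 ✓
  U1 stuck-at-1: output 0 ✗
  U2 stuck-at-0: output 1 ✓
  U2 stuck-at-1: output 0 ✗
  U3 stuck-at-0: output 0 ✗
  U3 stuck-at-1: output 1 ✓
Consistent faults: {U1 stuck-at-0, U2 stuck-at-0, U3 stuck-at-1} — 3 in all.

3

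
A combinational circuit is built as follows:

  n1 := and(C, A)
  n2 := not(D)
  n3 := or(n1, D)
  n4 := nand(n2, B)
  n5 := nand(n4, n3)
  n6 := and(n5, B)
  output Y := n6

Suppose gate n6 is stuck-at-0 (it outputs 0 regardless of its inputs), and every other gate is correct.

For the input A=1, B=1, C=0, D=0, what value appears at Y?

Propagate with n6 forced: n1=0, n2=1, n3=0, n4=0, n5=1, n6=0 [stuck-at-0].
So Y = 0. (Without the fault it would be 1.)

0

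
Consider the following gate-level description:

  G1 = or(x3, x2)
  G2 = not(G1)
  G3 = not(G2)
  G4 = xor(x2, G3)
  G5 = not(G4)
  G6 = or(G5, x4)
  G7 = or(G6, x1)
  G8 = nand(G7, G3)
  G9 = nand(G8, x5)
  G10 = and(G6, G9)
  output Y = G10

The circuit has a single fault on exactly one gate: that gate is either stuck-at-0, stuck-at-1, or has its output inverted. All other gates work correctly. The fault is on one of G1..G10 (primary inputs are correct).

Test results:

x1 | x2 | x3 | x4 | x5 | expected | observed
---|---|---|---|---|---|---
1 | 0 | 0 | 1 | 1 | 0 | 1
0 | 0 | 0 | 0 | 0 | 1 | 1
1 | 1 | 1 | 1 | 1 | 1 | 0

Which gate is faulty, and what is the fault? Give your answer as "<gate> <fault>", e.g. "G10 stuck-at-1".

G8 inverted output

Fault-free values for test 1 (x1=1, x2=0, x3=0, x4=1, x5=1): G1=0, G2=1, G3=0, G4=0, G5=1, G6=1, G7=1, G8=1, G9=0, G10=0, giving Y=0. Observed 1.
Test 1: faults giving observed 1 are {G1 stuck-at-1, G1 inverted output, G2 stuck-at-0, G2 inverted output, G3 stuck-at-1, G3 inverted output, G8 stuck-at-0, G8 inverted output, G9 stuck-at-1, G9 inverted output, G10 stuck-at-1, G10 inverted output}.
Test 2 (x1=0, x2=0, x3=0, x4=0, x5=0): fault-free G1=0, G2=1, G3=0, G4=0, G5=1, G6=1, G7=1, G8=1, G9=1, G10=1 → 1; observed 1. Eliminates G1 stuck-at-1, G1 inverted output, G2 stuck-at-0, G2 inverted output, G3 stuck-at-1, G3 inverted output, G9 inverted output, G10 inverted output.
Test 3 (x1=1, x2=1, x3=1, x4=1, x5=1): fault-free G1=1, G2=0, G3=1, G4=0, G5=1, G6=1, G7=1, G8=0, G9=1, G10=1 → 1; observed 0. Eliminates G8 stuck-at-0, G9 stuck-at-1, G10 stuck-at-1.
Only G8 inverted output is consistent with every test.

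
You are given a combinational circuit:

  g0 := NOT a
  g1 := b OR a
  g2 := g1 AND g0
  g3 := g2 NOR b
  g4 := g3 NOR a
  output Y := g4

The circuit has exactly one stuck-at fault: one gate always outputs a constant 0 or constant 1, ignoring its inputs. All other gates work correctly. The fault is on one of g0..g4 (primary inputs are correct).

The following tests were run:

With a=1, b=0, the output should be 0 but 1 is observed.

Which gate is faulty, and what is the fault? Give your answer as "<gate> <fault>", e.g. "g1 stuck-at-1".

g4 stuck-at-1

Fault-free values for test 1 (a=1, b=0): g0=0, g1=1, g2=0, g3=1, g4=0, giving Y=0. Observed 1.
Test 1: faults giving observed 1 are {g4 stuck-at-1}.
Only g4 stuck-at-1 is consistent with every test.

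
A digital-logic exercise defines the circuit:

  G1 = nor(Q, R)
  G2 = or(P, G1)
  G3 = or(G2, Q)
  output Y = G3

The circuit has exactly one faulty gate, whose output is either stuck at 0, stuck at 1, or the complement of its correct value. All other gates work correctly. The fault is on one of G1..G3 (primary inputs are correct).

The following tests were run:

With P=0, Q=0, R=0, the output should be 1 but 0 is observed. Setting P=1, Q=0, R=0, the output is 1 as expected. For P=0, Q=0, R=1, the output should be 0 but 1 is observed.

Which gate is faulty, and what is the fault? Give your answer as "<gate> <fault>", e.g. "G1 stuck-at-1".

G1 inverted output

Fault-free values for test 1 (P=0, Q=0, R=0): G1=1, G2=1, G3=1, giving Y=1. Observed 0.
Test 1: faults giving observed 0 are {G1 stuck-at-0, G1 inverted output, G2 stuck-at-0, G2 inverted output, G3 stuck-at-0, G3 inverted output}.
Test 2 (P=1, Q=0, R=0): fault-free G1=1, G2=1, G3=1 → 1; observed 1. Eliminates G2 stuck-at-0, G2 inverted output, G3 stuck-at-0, G3 inverted output.
Test 3 (P=0, Q=0, R=1): fault-free G1=0, G2=0, G3=0 → 0; observed 1. Eliminates G1 stuck-at-0.
Only G1 inverted output is consistent with every test.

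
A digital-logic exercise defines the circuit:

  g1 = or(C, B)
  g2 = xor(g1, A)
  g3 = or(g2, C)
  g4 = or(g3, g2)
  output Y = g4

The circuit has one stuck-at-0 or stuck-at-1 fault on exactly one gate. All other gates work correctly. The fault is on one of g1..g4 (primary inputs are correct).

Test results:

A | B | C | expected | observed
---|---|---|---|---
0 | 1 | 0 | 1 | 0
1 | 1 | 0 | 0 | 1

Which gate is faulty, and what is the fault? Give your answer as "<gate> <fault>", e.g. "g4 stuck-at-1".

g1 stuck-at-0

Fault-free values for test 1 (A=0, B=1, C=0): g1=1, g2=1, g3=1, g4=1, giving Y=1. Observed 0.
Test 1: faults giving observed 0 are {g1 stuck-at-0, g2 stuck-at-0, g4 stuck-at-0}.
Test 2 (A=1, B=1, C=0): fault-free g1=1, g2=0, g3=0, g4=0 → 0; observed 1. Eliminates g2 stuck-at-0, g4 stuck-at-0.
Only g1 stuck-at-0 is consistent with every test.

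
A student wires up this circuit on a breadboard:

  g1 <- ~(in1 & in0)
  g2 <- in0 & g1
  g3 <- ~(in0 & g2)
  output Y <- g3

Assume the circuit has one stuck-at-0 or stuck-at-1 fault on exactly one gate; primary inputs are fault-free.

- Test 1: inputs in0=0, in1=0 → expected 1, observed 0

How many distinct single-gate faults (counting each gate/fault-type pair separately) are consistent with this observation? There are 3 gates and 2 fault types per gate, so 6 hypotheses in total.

Fault-free: g1=1, g2=0, g3=1 → 1. Observed 0.
  g1 stuck-at-0: output 1 ✗
  g1 stuck-at-1: output 1 ✗
  g2 stuck-at-0: output 1 ✗
  g2 stuck-at-1: output 1 ✗
  g3 stuck-at-0: output 0 ✓
  g3 stuck-at-1: output 1 ✗
Consistent faults: {g3 stuck-at-0} — 1 in all.

1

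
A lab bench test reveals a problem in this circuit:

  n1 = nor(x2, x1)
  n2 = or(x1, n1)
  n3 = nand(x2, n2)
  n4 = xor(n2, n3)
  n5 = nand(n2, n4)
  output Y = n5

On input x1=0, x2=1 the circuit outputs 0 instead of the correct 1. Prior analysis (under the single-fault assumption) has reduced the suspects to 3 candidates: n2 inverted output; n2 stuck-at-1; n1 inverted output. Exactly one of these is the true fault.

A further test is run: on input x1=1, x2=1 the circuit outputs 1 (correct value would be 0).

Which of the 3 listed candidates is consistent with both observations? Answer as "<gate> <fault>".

Evaluate each candidate on input x1=1, x2=1:
  n2 inverted output: n1=0, n2=0 [inverted output], n3=1, n4=1, n5=1 → 1 — matches
  n2 stuck-at-1: n1=0, n2=1 [stuck-at-1], n3=0, n4=1, n5=0 → 0 — eliminated
  n1 inverted output: n1=1 [inverted output], n2=1, n3=0, n4=1, n5=0 → 0 — eliminated
Only n2 inverted output reproduces the observed 1.

n2 inverted output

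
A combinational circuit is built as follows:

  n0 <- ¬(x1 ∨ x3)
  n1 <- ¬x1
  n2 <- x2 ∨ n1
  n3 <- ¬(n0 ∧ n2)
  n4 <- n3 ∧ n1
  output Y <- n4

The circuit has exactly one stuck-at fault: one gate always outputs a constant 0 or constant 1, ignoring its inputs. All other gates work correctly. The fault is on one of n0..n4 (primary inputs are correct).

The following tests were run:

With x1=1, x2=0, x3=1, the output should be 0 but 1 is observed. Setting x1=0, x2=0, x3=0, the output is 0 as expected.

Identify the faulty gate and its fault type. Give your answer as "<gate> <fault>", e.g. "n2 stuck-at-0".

Fault-free values for test 1 (x1=1, x2=0, x3=1): n0=0, n1=0, n2=0, n3=1, n4=0, giving Y=0. Observed 1.
Test 1: faults giving observed 1 are {n1 stuck-at-1, n4 stuck-at-1}.
Test 2 (x1=0, x2=0, x3=0): fault-free n0=1, n1=1, n2=1, n3=0, n4=0 → 0; observed 0. Eliminates n4 stuck-at-1.
Only n1 stuck-at-1 is consistent with every test.

n1 stuck-at-1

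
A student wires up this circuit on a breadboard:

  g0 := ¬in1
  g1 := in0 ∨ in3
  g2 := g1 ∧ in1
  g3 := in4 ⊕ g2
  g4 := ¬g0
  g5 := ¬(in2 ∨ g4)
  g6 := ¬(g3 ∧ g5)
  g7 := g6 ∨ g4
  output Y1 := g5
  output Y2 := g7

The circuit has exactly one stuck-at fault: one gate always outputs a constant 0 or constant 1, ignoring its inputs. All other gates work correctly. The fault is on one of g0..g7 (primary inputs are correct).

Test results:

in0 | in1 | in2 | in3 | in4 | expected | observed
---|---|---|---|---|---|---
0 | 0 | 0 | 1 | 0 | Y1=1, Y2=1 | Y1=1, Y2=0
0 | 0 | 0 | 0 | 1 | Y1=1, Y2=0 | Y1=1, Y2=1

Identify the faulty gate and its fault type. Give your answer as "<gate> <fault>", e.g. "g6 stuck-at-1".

Fault-free values for test 1 (in0=0, in1=0, in2=0, in3=1, in4=0): g0=1, g1=1, g2=0, g3=0, g4=0, g5=1, g6=1, g7=1, giving Y1=1, Y2=1. Observed Y1=1, Y2=0.
Test 1: faults giving observed Y1=1, Y2=0 are {g2 stuck-at-1, g3 stuck-at-1, g6 stuck-at-0, g7 stuck-at-0}.
Test 2 (in0=0, in1=0, in2=0, in3=0, in4=1): fault-free g0=1, g1=0, g2=0, g3=1, g4=0, g5=1, g6=0, g7=0 → Y1=1, Y2=0; observed Y1=1, Y2=1. Eliminates g3 stuck-at-1, g6 stuck-at-0, g7 stuck-at-0.
Only g2 stuck-at-1 is consistent with every test.

g2 stuck-at-1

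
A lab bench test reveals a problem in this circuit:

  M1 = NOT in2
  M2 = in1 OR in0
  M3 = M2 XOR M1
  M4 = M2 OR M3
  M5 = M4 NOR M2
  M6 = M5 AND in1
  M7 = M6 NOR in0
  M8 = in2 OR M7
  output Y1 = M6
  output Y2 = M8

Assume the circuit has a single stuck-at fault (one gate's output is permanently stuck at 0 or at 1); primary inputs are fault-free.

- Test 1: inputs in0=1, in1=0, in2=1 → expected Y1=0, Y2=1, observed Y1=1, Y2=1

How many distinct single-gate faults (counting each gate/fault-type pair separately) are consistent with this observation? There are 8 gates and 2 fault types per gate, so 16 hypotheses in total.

Fault-free: M1=0, M2=1, M3=1, M4=1, M5=0, M6=0, M7=0, M8=1 → Y1=0, Y2=1. Observed Y1=1, Y2=1.
  M1: none of the 2 fault types match ✗
  M2: none of the 2 fault types match ✗
  M3: none of the 2 fault types match ✗
  M4: none of the 2 fault types match ✗
  M5: none of the 2 fault types match ✗
  M6: stuck-at-1 ✓; others ✗
  M7: none of the 2 fault types match ✗
  M8: none of the 2 fault types match ✗
Consistent faults: {M6 stuck-at-1} — 1 in all.

1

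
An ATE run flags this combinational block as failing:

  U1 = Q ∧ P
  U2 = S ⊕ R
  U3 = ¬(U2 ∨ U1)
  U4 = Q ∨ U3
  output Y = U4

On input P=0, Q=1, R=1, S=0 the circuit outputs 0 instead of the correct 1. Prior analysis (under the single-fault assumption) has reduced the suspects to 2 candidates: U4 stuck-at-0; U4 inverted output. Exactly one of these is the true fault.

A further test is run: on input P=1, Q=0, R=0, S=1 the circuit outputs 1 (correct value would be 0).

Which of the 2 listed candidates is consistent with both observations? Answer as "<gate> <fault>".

U4 inverted output

Evaluate each candidate on input P=1, Q=0, R=0, S=1:
  U4 stuck-at-0: U1=0, U2=1, U3=0, U4=0 [stuck-at-0] → 0 — eliminated
  U4 inverted output: U1=0, U2=1, U3=0, U4=1 [inverted output] → 1 — matches
Only U4 inverted output reproduces the observed 1.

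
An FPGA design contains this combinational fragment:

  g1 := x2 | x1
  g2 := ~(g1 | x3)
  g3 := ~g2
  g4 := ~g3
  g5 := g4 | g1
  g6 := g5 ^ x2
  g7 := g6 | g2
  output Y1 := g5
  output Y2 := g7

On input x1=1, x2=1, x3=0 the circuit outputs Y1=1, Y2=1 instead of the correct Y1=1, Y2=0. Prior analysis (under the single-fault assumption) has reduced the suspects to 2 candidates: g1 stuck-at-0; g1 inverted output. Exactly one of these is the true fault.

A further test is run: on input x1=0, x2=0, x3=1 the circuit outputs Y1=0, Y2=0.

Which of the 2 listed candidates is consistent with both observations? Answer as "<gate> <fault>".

Evaluate each candidate on input x1=0, x2=0, x3=1:
  g1 stuck-at-0: g1=0 [stuck-at-0], g2=0, g3=1, g4=0, g5=0, g6=0, g7=0 → Y1=0, Y2=0 — matches
  g1 inverted output: g1=1 [inverted output], g2=0, g3=1, g4=0, g5=1, g6=1, g7=1 → Y1=1, Y2=1 — eliminated
Only g1 stuck-at-0 reproduces the observed Y1=0, Y2=0.

g1 stuck-at-0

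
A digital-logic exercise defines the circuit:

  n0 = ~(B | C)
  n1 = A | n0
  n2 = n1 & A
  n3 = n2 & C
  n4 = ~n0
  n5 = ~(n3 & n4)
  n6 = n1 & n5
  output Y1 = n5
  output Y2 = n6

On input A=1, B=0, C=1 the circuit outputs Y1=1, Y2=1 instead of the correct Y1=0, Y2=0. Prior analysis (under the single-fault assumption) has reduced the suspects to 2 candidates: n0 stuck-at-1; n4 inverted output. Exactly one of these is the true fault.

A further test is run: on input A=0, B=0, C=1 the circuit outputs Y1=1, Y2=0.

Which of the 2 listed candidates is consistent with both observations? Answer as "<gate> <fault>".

n4 inverted output

Evaluate each candidate on input A=0, B=0, C=1:
  n0 stuck-at-1: n0=1 [stuck-at-1], n1=1, n2=0, n3=0, n4=0, n5=1, n6=1 → Y1=1, Y2=1 — eliminated
  n4 inverted output: n0=0, n1=0, n2=0, n3=0, n4=0 [inverted output], n5=1, n6=0 → Y1=1, Y2=0 — matches
Only n4 inverted output reproduces the observed Y1=1, Y2=0.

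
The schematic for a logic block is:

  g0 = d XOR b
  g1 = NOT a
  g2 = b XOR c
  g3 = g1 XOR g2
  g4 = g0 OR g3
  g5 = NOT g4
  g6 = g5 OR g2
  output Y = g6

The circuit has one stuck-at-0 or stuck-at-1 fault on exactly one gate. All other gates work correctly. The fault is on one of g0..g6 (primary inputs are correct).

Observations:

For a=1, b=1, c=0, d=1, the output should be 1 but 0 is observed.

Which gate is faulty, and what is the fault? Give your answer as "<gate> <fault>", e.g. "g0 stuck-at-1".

g6 stuck-at-0

Fault-free values for test 1 (a=1, b=1, c=0, d=1): g0=0, g1=0, g2=1, g3=1, g4=1, g5=0, g6=1, giving Y=1. Observed 0.
Test 1: faults giving observed 0 are {g6 stuck-at-0}.
Only g6 stuck-at-0 is consistent with every test.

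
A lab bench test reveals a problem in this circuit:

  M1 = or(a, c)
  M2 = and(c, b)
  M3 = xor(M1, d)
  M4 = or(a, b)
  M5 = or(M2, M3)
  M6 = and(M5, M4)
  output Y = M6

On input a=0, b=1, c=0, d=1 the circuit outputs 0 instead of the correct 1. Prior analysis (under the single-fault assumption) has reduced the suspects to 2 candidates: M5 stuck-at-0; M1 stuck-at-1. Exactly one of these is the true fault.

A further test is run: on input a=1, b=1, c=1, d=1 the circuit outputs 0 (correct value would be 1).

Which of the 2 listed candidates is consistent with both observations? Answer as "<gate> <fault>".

M5 stuck-at-0

Evaluate each candidate on input a=1, b=1, c=1, d=1:
  M5 stuck-at-0: M1=1, M2=1, M3=0, M4=1, M5=0 [stuck-at-0], M6=0 → 0 — matches
  M1 stuck-at-1: M1=1 [stuck-at-1], M2=1, M3=0, M4=1, M5=1, M6=1 → 1 — eliminated
Only M5 stuck-at-0 reproduces the observed 0.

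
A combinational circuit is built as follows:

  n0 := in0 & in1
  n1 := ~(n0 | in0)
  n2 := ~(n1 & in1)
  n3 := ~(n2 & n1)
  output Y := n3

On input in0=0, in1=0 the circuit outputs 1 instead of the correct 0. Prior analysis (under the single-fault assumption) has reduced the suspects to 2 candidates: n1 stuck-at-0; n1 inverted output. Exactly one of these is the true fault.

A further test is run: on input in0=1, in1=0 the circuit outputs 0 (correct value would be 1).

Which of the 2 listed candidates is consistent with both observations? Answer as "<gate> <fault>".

n1 inverted output

Evaluate each candidate on input in0=1, in1=0:
  n1 stuck-at-0: n0=0, n1=0 [stuck-at-0], n2=1, n3=1 → 1 — eliminated
  n1 inverted output: n0=0, n1=1 [inverted output], n2=1, n3=0 → 0 — matches
Only n1 inverted output reproduces the observed 0.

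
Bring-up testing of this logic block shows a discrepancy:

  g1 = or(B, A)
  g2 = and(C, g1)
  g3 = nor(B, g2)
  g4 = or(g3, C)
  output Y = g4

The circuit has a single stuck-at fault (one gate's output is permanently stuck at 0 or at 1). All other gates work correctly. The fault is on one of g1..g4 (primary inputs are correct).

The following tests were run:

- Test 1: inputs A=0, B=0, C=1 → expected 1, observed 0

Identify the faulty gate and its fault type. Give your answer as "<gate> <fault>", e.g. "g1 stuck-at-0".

Fault-free values for test 1 (A=0, B=0, C=1): g1=0, g2=0, g3=1, g4=1, giving Y=1. Observed 0.
Test 1: faults giving observed 0 are {g4 stuck-at-0}.
Only g4 stuck-at-0 is consistent with every test.

g4 stuck-at-0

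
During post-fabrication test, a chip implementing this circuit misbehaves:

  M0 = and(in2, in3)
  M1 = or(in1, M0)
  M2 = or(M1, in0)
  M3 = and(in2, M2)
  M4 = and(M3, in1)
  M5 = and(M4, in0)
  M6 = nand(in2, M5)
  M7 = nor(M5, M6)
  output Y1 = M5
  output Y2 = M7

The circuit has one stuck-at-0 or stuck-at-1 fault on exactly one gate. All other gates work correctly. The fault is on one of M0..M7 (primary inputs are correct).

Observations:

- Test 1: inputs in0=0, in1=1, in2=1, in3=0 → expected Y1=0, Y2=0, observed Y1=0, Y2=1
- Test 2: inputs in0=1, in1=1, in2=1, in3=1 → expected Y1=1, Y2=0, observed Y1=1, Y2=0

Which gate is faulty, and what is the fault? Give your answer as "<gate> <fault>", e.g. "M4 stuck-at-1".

Fault-free values for test 1 (in0=0, in1=1, in2=1, in3=0): M0=0, M1=1, M2=1, M3=1, M4=1, M5=0, M6=1, M7=0, giving Y1=0, Y2=0. Observed Y1=0, Y2=1.
Test 1: faults giving observed Y1=0, Y2=1 are {M6 stuck-at-0, M7 stuck-at-1}.
Test 2 (in0=1, in1=1, in2=1, in3=1): fault-free M0=1, M1=1, M2=1, M3=1, M4=1, M5=1, M6=0, M7=0 → Y1=1, Y2=0; observed Y1=1, Y2=0. Eliminates M7 stuck-at-1.
Only M6 stuck-at-0 is consistent with every test.

M6 stuck-at-0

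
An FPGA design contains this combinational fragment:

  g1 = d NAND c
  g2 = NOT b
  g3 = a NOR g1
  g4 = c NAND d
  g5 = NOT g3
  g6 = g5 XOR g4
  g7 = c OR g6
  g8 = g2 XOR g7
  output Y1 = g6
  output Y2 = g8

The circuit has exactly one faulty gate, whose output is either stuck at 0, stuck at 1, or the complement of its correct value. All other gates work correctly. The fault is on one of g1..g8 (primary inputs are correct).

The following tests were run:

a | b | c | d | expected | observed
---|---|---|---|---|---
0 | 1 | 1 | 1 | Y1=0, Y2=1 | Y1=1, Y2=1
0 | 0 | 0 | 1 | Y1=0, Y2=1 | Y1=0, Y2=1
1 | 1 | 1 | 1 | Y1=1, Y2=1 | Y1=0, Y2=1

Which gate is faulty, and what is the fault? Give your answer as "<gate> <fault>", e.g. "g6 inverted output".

g4 stuck-at-1

Fault-free values for test 1 (a=0, b=1, c=1, d=1): g1=0, g2=0, g3=1, g4=0, g5=0, g6=0, g7=1, g8=1, giving Y1=0, Y2=1. Observed Y1=1, Y2=1.
Test 1: faults giving observed Y1=1, Y2=1 are {g1 stuck-at-1, g1 inverted output, g3 stuck-at-0, g3 inverted output, g4 stuck-at-1, g4 inverted output, g5 stuck-at-1, g5 inverted output, g6 stuck-at-1, g6 inverted output}.
Test 2 (a=0, b=0, c=0, d=1): fault-free g1=1, g2=1, g3=0, g4=1, g5=1, g6=0, g7=0, g8=1 → Y1=0, Y2=1; observed Y1=0, Y2=1. Eliminates g1 inverted output, g3 inverted output, g4 inverted output, g5 inverted output, g6 stuck-at-1, g6 inverted output.
Test 3 (a=1, b=1, c=1, d=1): fault-free g1=0, g2=0, g3=0, g4=0, g5=1, g6=1, g7=1, g8=1 → Y1=1, Y2=1; observed Y1=0, Y2=1. Eliminates g1 stuck-at-1, g3 stuck-at-0, g5 stuck-at-1.
Only g4 stuck-at-1 is consistent with every test.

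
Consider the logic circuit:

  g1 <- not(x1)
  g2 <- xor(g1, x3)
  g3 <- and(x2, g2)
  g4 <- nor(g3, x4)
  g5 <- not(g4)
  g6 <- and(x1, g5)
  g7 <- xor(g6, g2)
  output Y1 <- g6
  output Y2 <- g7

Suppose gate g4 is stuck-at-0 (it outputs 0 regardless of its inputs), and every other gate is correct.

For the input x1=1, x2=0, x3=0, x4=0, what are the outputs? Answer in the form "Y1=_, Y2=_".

Y1=1, Y2=1

Propagate with g4 forced: g1=0, g2=0, g3=0, g4=0 [stuck-at-0], g5=1, g6=1, g7=1.
So the outputs are Y1=1, Y2=1. (Without the fault they would be Y1=0, Y2=0.)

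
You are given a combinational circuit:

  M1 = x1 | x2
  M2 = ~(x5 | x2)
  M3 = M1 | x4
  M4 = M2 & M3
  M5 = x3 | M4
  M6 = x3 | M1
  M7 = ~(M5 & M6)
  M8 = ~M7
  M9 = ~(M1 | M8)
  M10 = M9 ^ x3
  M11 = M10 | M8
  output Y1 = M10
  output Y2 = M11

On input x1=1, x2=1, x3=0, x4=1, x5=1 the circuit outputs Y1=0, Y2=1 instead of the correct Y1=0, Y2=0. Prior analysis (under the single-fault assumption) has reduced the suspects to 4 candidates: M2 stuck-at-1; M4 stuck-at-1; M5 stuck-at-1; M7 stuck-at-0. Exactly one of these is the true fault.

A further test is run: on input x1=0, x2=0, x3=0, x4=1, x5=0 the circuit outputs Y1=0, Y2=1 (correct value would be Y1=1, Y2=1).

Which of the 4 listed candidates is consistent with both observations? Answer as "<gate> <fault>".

Evaluate each candidate on input x1=0, x2=0, x3=0, x4=1, x5=0:
  M2 stuck-at-1: M1=0, M2=1 [stuck-at-1], M3=1, M4=1, M5=1, M6=0, M7=1, M8=0, M9=1, M10=1, M11=1 → Y1=1, Y2=1 — eliminated
  M4 stuck-at-1: M1=0, M2=1, M3=1, M4=1 [stuck-at-1], M5=1, M6=0, M7=1, M8=0, M9=1, M10=1, M11=1 → Y1=1, Y2=1 — eliminated
  M5 stuck-at-1: M1=0, M2=1, M3=1, M4=1, M5=1 [stuck-at-1], M6=0, M7=1, M8=0, M9=1, M10=1, M11=1 → Y1=1, Y2=1 — eliminated
  M7 stuck-at-0: M1=0, M2=1, M3=1, M4=1, M5=1, M6=0, M7=0 [stuck-at-0], M8=1, M9=0, M10=0, M11=1 → Y1=0, Y2=1 — matches
Only M7 stuck-at-0 reproduces the observed Y1=0, Y2=1.

M7 stuck-at-0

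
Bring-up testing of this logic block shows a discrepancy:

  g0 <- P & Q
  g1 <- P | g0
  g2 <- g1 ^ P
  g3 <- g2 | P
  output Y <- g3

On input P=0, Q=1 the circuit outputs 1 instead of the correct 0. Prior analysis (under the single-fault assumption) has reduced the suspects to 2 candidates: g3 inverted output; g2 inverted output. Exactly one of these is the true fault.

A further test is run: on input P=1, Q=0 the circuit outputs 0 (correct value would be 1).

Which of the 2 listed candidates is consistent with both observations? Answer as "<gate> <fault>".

Evaluate each candidate on input P=1, Q=0:
  g3 inverted output: g0=0, g1=1, g2=0, g3=0 [inverted output] → 0 — matches
  g2 inverted output: g0=0, g1=1, g2=1 [inverted output], g3=1 → 1 — eliminated
Only g3 inverted output reproduces the observed 0.

g3 inverted output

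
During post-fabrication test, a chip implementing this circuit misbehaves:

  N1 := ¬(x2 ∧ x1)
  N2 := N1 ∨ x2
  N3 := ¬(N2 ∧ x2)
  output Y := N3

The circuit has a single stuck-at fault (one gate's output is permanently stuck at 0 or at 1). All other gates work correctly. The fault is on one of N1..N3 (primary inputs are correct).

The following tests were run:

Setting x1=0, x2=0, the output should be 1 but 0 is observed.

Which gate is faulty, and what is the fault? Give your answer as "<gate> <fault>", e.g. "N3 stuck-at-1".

Fault-free values for test 1 (x1=0, x2=0): N1=1, N2=1, N3=1, giving Y=1. Observed 0.
Test 1: faults giving observed 0 are {N3 stuck-at-0}.
Only N3 stuck-at-0 is consistent with every test.

N3 stuck-at-0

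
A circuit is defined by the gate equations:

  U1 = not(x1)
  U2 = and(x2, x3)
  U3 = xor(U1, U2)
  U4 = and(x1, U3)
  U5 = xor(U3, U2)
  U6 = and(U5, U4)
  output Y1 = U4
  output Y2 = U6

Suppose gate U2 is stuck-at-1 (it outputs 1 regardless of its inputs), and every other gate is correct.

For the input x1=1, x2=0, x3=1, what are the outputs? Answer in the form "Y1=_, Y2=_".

Y1=1, Y2=0

Propagate with U2 forced: U1=0, U2=1 [stuck-at-1], U3=1, U4=1, U5=0, U6=0.
So the outputs are Y1=1, Y2=0. (Without the fault they would be Y1=0, Y2=0.)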